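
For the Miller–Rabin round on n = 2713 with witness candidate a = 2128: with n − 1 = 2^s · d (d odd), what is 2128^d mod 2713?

2653

n − 1 = 2712 = 2^3 · 339, so s = 3 and d = 339.
2128^339 mod 2713 = 2653.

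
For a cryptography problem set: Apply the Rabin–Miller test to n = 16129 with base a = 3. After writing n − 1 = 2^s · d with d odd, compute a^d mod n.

n − 1 = 16128 = 2^8 · 63, so s = 8 and d = 63.
3^63 mod 16129 = 12318.

12318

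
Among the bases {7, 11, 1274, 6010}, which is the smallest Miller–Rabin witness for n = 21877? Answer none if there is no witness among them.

n − 1 = 21876 = 2^2 · 5469, so s = 2 and d = 5469.
Base 7: x_0 = 7^5469 mod 21877 = 1284. x_0 is neither 1 nor 21876, so continue squaring. x_1 = 1284^2 mod 21877 = 7881. Reached i = s−1 = 1 without hitting −1: 7 is a Miller–Rabin witness and 21877 is composite.
Base 11: x_0 = 11^5469 mod 21877 = 9523. x_0 is neither 1 nor 21876, so continue squaring. x_1 = 9523^2 mod 21877 = 7364. Reached i = s−1 = 1 without hitting −1: 11 is a Miller–Rabin witness and 21877 is composite.
Base 1274: x_0 = 1274^5469 mod 21877 = 10340. x_0 is neither 1 nor 21876, so continue squaring. x_1 = 10340^2 mod 21877 = 2701. Reached i = s−1 = 1 without hitting −1: 1274 is a Miller–Rabin witness and 21877 is composite.
Base 6010: x_0 = 6010^5469 mod 21877 = 8608. x_0 is neither 1 nor 21876, so continue squaring. x_1 = 8608^2 mod 21877 = 265. Reached i = s−1 = 1 without hitting −1: 6010 is a Miller–Rabin witness and 21877 is composite.
The smallest witness among the given bases is 7.

7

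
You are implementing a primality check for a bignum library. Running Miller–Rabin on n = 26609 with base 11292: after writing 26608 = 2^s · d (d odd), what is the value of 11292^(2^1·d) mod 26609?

9520

n − 1 = 26608 = 2^4 · 1663, so s = 4 and d = 1663.
x_0 = 11292^1663 mod 26609 = 24812.
x_1 = 24812^2 mod 26609 = 9520.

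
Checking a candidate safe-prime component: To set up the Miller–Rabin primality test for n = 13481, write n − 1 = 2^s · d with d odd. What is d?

Halving: 13480 → 6740 → 3370 → 1685; 1685 is odd.
So 13480 = 2^3 · 1685.

1685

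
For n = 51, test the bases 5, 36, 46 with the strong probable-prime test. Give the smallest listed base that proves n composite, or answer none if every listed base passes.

n − 1 = 50 = 2^1 · 25, so s = 1 and d = 25.
Base 5: x_0 = 5^25 mod 51 = 29. x_0 ∉ {1, 50} and s = 1, so 5 is a Miller–Rabin witness and 51 is composite.
Base 36: x_0 = 36^25 mod 51 = 36. x_0 ∉ {1, 50} and s = 1, so 36 is a Miller–Rabin witness and 51 is composite.
Base 46: x_0 = 46^25 mod 51 = 22. x_0 ∉ {1, 50} and s = 1, so 46 is a Miller–Rabin witness and 51 is composite.
The smallest witness among the given bases is 5.

5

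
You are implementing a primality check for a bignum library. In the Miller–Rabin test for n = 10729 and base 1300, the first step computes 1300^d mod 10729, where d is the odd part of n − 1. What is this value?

n − 1 = 10728 = 2^3 · 1341, so s = 3 and d = 1341.
Repeated squaring mod 10729: 1300^1 ≡ 1300, 1300^2 ≡ 5547, 1300^4 ≡ 9166, 1300^8 ≡ 7486, 1300^16 ≡ 2629, 1300^32 ≡ 2165, 1300^64 ≡ 9381, 1300^128 ≡ 3903, 1300^256 ≡ 8958, 1300^512 ≡ 3573, 1300^1024 ≡ 9548.
1341 = 1024 + 256 + 32 + 16 + 8 + 4 + 1, so 1300^1341 ≡ 9548·8958·2165·2629·7486·9166·1300 ≡ 10728 (mod 10729).

10728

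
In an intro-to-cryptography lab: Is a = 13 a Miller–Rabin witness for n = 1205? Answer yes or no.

yes

n − 1 = 1204 = 2^2 · 301, so s = 2 and d = 301.
x_0 = 13^301 mod 1205 = 1073.
x_0 is neither 1 nor 1204, so continue squaring.
x_1 = 1073^2 mod 1205 = 554.
Reached i = s−1 = 1 without hitting −1: 13 is a Miller–Rabin witness and 1205 is composite.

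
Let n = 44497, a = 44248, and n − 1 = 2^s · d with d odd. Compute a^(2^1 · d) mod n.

44496

n − 1 = 44496 = 2^4 · 2781, so s = 4 and d = 2781.
Repeated squaring mod 44497: 44248^1 ≡ 44248, 44248^2 ≡ 17504, 44248^4 ≡ 28171, 44248^8 ≡ 1246, 44248^16 ≡ 39618, 44248^32 ≡ 43243, 44248^64 ≡ 15121, 44248^128 ≡ 19055, 44248^256 ≡ 42002, 44248^512 ≡ 39942, 44248^1024 ≡ 12423, 44248^2048 ≡ 15333.
2781 = 2048 + 512 + 128 + 64 + 16 + 8 + 4 + 1, so 44248^2781 ≡ 15333·39942·19055·15121·39618·1246·28171·44248 ≡ 4870 (mod 44497).
x_0 = 4870.
x_1 = 4870^2 mod 44497 = 44496.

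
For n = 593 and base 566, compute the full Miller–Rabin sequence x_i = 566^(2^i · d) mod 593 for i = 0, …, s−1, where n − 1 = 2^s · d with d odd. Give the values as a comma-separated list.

94, 534, 516, 592

n − 1 = 592 = 2^4 · 37, so s = 4 and d = 37.
x_0 = 566^37 mod 593 = 94.
x_1 = 94^2 mod 593 = 534.
x_2 = 534^2 mod 593 = 516.
x_3 = 516^2 mod 593 = 592.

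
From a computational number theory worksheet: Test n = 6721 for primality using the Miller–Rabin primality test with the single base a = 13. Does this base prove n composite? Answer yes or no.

n − 1 = 6720 = 2^6 · 105, so s = 6 and d = 105.
x_0 = 13^105 mod 6721 = 3783.
x_0 is neither 1 nor 6720, so continue squaring.
x_1 = 3783^2 mod 6721 = 2080.
x_2 = 2080^2 mod 6721 = 4797.
x_3 = 4797^2 mod 6721 = 5226.
x_4 = 5226^2 mod 6721 = 3653.
x_5 = 3653^2 mod 6721 = 3224.
Reached i = s−1 = 5 without hitting −1: 13 is a Miller–Rabin witness and 6721 is composite.

yes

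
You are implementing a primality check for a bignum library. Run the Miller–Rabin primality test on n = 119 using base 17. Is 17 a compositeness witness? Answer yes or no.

yes

n − 1 = 118 = 2^1 · 59, so s = 1 and d = 59.
x_0 = 17^59 mod 119 = 68.
x_0 ∉ {1, 118} and s = 1, so 17 is a Miller–Rabin witness and 119 is composite.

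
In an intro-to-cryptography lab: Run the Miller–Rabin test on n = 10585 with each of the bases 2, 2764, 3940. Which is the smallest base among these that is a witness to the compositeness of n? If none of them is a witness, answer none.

2

n − 1 = 10584 = 2^3 · 1323, so s = 3 and d = 1323.
Base 2: x_0 = 2^1323 mod 10585 = 7958. x_0 is neither 1 nor 10584, so continue squaring. x_1 = 7958^2 mod 10585 = 10294. x_2 = 10294^2 mod 10585 = 1. x_2 = 1 but x_1 ≠ ±1, a nontrivial square root of 1 — 2 is a witness and 10585 is composite.
Base 2764: x_0 = 2764^1323 mod 10585 = 7249. x_0 is neither 1 nor 10584, so continue squaring. x_1 = 7249^2 mod 10585 = 4061. x_2 = 4061^2 mod 10585 = 291. Reached i = s−1 = 2 without hitting −1: 2764 is a Miller–Rabin witness and 10585 is composite.
Base 3940: x_0 = 3940^1323 mod 10585 = 4525. x_0 is neither 1 nor 10584, so continue squaring. x_1 = 4525^2 mod 10585 = 4235. x_2 = 4235^2 mod 10585 = 4235. Reached i = s−1 = 2 without hitting −1: 3940 is a Miller–Rabin witness and 10585 is composite.
The smallest witness among the given bases is 2.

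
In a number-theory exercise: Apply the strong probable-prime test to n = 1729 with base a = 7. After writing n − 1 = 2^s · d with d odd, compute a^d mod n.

343

n − 1 = 1728 = 2^6 · 27, so s = 6 and d = 27.
7^27 mod 1729 = 343.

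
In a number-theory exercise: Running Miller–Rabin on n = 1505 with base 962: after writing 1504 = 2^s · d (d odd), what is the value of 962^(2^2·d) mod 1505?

121

n − 1 = 1504 = 2^5 · 47, so s = 5 and d = 47.
x_0 = 962^47 mod 1505 = 838.
x_1 = 838^2 mod 1505 = 914.
x_2 = 914^2 mod 1505 = 121.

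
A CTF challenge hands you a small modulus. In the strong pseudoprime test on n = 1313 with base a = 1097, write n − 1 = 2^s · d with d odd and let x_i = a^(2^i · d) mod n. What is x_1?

701

n − 1 = 1312 = 2^5 · 41, so s = 5 and d = 41.
Repeated squaring mod 1313: 1097^1 ≡ 1097, 1097^2 ≡ 701, 1097^4 ≡ 339, 1097^8 ≡ 690, 1097^16 ≡ 794, 1097^32 ≡ 196.
41 = 32 + 8 + 1, so 1097^41 ≡ 196·690·1097 ≡ 1097 (mod 1313).
x_0 = 1097.
x_1 = 1097^2 mod 1313 = 701.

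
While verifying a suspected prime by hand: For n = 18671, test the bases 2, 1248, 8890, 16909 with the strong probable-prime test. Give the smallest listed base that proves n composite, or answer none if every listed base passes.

none

n − 1 = 18670 = 2^1 · 9335, so s = 1 and d = 9335.
Base 2: x_0 = 2^9335 mod 18671 = 1. x_0 = 1, so 2 is not a witness.
Base 1248: x_0 = 1248^9335 mod 18671 = 1. x_0 = 1, so 1248 is not a witness.
Base 8890: x_0 = 8890^9335 mod 18671 = 1. x_0 = 1, so 8890 is not a witness.
Base 16909: x_0 = 16909^9335 mod 18671 = 1. x_0 = 1, so 16909 is not a witness.
No listed base is a witness for 18671.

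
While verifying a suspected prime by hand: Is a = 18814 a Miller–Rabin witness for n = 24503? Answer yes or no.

yes

n − 1 = 24502 = 2^1 · 12251, so s = 1 and d = 12251.
x_0 = 18814^12251 mod 24503 = 3398.
x_0 ∉ {1, 24502} and s = 1, so 18814 is a Miller–Rabin witness and 24503 is composite.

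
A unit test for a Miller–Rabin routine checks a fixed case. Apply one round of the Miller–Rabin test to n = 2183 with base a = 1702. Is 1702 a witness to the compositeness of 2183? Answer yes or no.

yes

n − 1 = 2182 = 2^1 · 1091, so s = 1 and d = 1091.
x_0 = 1702^1091 mod 2183 = 999.
x_0 ∉ {1, 2182} and s = 1, so 1702 is a Miller–Rabin witness and 2183 is composite.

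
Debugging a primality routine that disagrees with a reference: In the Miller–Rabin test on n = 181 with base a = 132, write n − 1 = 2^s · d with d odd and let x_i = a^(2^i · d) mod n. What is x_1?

n − 1 = 180 = 2^2 · 45, so s = 2 and d = 45.
x_0 = 132^45 mod 181 = 1.
x_1 = 1^2 mod 181 = 1.

1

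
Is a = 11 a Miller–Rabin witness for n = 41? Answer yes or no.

n − 1 = 40 = 2^3 · 5, so s = 3 and d = 5.
Repeated squaring mod 41: 11^1 ≡ 11, 11^2 ≡ 39, 11^4 ≡ 4.
5 = 4 + 1, so 11^5 ≡ 4·11 ≡ 3 (mod 41).
x_0 = 11^5 mod 41 = 3.
x_0 is neither 1 nor 40, so continue squaring.
x_1 = 3^2 mod 41 = 9.
x_2 = 9^2 mod 41 = 40.
x_2 ≡ −1, so 11 is not a witness.

no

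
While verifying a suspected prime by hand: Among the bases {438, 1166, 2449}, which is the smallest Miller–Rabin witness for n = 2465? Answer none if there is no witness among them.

1166

n − 1 = 2464 = 2^5 · 77, so s = 5 and d = 77.
Base 438: x_0 = 438^77 mod 2465 = 2308. x_0 is neither 1 nor 2464, so continue squaring. x_1 = 2308^2 mod 2465 = 2464. x_1 ≡ −1, so 438 is not a witness.
Base 1166: x_0 = 1166^77 mod 2465 = 521. x_0 is neither 1 nor 2464, so continue squaring. x_1 = 521^2 mod 2465 = 291. x_2 = 291^2 mod 2465 = 871. x_3 = 871^2 mod 2465 = 1886. x_4 = 1886^2 mod 2465 = 1. x_4 = 1 but x_3 ≠ ±1, a nontrivial square root of 1 — 1166 is a witness and 2465 is composite.
Base 2449: x_0 = 2449^77 mod 2465 = 579. x_0 is neither 1 nor 2464, so continue squaring. x_1 = 579^2 mod 2465 = 1. x_1 = 1 but x_0 ≠ ±1, a nontrivial square root of 1 — 2449 is a witness and 2465 is composite.
The smallest witness among the given bases is 1166.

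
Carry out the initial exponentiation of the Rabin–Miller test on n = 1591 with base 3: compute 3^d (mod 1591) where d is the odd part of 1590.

n − 1 = 1590 = 2^1 · 795, so s = 1 and d = 795.
By repeated squaring, 3^795 ≡ 1470 (mod 1591).

1470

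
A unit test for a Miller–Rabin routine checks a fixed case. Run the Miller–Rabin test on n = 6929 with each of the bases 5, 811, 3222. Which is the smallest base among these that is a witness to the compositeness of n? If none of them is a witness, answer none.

5

n − 1 = 6928 = 2^4 · 433, so s = 4 and d = 433.
Base 5: x_0 = 5^433 mod 6929 = 2007. x_0 is neither 1 nor 6928, so continue squaring. x_1 = 2007^2 mod 6929 = 2300. x_2 = 2300^2 mod 6929 = 3173. x_3 = 3173^2 mod 6929 = 92. Reached i = s−1 = 3 without hitting −1: 5 is a Miller–Rabin witness and 6929 is composite.
Base 811: x_0 = 811^433 mod 6929 = 1344. x_0 is neither 1 nor 6928, so continue squaring. x_1 = 1344^2 mod 6929 = 4796. x_2 = 4796^2 mod 6929 = 4265. x_3 = 4265^2 mod 6929 = 1600. Reached i = s−1 = 3 without hitting −1: 811 is a Miller–Rabin witness and 6929 is composite.
Base 3222: x_0 = 3222^433 mod 6929 = 1129. x_0 is neither 1 nor 6928, so continue squaring. x_1 = 1129^2 mod 6929 = 6634. x_2 = 6634^2 mod 6929 = 3877. x_3 = 3877^2 mod 6929 = 2128. Reached i = s−1 = 3 without hitting −1: 3222 is a Miller–Rabin witness and 6929 is composite.
The smallest witness among the given bases is 5.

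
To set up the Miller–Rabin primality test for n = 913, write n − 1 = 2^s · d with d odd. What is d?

Halving: 912 → 456 → 228 → 114 → 57; 57 is odd.
So 912 = 2^4 · 57.

57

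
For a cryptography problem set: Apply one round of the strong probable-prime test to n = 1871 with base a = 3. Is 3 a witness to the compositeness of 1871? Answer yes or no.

no

n − 1 = 1870 = 2^1 · 935, so s = 1 and d = 935.
Repeated squaring mod 1871: 3^1 ≡ 3, 3^2 ≡ 9, 3^4 ≡ 81, 3^8 ≡ 948, 3^16 ≡ 624, 3^32 ≡ 208, 3^64 ≡ 231, 3^128 ≡ 973, 3^256 ≡ 3, 3^512 ≡ 9.
935 = 512 + 256 + 128 + 32 + 4 + 2 + 1, so 3^935 ≡ 9·3·973·208·81·9·3 ≡ 1 (mod 1871).
x_0 = 3^935 mod 1871 = 1.
x_0 = 1, so 3 is not a witness.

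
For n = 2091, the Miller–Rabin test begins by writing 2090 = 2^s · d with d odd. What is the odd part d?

1045

Halving: 2090 → 1045; 1045 is odd.
So 2090 = 2^1 · 1045.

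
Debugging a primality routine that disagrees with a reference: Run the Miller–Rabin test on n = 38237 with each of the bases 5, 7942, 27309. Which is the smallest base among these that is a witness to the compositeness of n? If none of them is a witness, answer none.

none

n − 1 = 38236 = 2^2 · 9559, so s = 2 and d = 9559.
Base 5: x_0 = 5^9559 mod 38237 = 33589. x_0 is neither 1 nor 38236, so continue squaring. x_1 = 33589^2 mod 38237 = 38236. x_1 ≡ −1, so 5 is not a witness.
Base 7942: x_0 = 7942^9559 mod 38237 = 33589. x_0 is neither 1 nor 38236, so continue squaring. x_1 = 33589^2 mod 38237 = 38236. x_1 ≡ −1, so 7942 is not a witness.
Base 27309: x_0 = 27309^9559 mod 38237 = 1. x_0 = 1, so 27309 is not a witness.
No listed base is a witness for 38237.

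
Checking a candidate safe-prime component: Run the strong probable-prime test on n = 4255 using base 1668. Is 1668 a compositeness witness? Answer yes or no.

yes

n − 1 = 4254 = 2^1 · 2127, so s = 1 and d = 2127.
Repeated squaring mod 4255: 1668^1 ≡ 1668, 1668^2 ≡ 3709, 1668^4 ≡ 266, 1668^8 ≡ 2676, 1668^16 ≡ 4066, 1668^32 ≡ 1681, 1668^64 ≡ 441, 1668^128 ≡ 3006, 1668^256 ≡ 2671, 1668^512 ≡ 2861, 1668^1024 ≡ 2956, 1668^2048 ≡ 2421.
2127 = 2048 + 64 + 8 + 4 + 2 + 1, so 1668^2127 ≡ 2421·441·2676·266·3709·1668 ≡ 1692 (mod 4255).
x_0 = 1668^2127 mod 4255 = 1692.
x_0 ∉ {1, 4254} and s = 1, so 1668 is a Miller–Rabin witness and 4255 is composite.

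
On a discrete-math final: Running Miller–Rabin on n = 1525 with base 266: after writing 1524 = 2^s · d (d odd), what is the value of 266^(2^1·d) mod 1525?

n − 1 = 1524 = 2^2 · 381, so s = 2 and d = 381.
Repeated squaring mod 1525: 266^1 ≡ 266, 266^2 ≡ 606, 266^4 ≡ 1236, 266^8 ≡ 1171, 266^16 ≡ 266, 266^32 ≡ 606, 266^64 ≡ 1236, 266^128 ≡ 1171, 266^256 ≡ 266.
381 = 256 + 64 + 32 + 16 + 8 + 4 + 1, so 266^381 ≡ 266·1236·606·266·1171·1236·266 ≡ 241 (mod 1525).
x_0 = 241.
x_1 = 241^2 mod 1525 = 131.

131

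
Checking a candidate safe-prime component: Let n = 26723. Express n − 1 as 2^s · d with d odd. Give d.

Halving: 26722 → 13361; 13361 is odd.
So 26722 = 2^1 · 13361.

13361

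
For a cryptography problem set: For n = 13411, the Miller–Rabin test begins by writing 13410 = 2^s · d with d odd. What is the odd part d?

Halving: 13410 → 6705; 6705 is odd.
So 13410 = 2^1 · 6705.

6705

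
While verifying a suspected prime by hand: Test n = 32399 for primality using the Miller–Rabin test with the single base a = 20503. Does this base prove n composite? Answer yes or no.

yes

n − 1 = 32398 = 2^1 · 16199, so s = 1 and d = 16199.
Repeated squaring mod 32399: 20503^1 ≡ 20503, 20503^2 ≡ 28383, 20503^4 ≡ 25953, 20503^8 ≡ 15398, 20503^16 ≡ 2522, 20503^32 ≡ 10280, 20503^64 ≡ 25261, 20503^128 ≡ 19816, 20503^256 ≡ 30375, 20503^512 ≡ 14302, 20503^1024 ≡ 12317, 20503^2048 ≡ 16371, 20503^4096 ≡ 5113, 20503^8192 ≡ 29175.
16199 = 8192 + 4096 + 2048 + 1024 + 512 + 256 + 64 + 4 + 2 + 1, so 20503^16199 ≡ 29175·5113·16371·12317·14302·30375·25261·25953·28383·20503 ≡ 31780 (mod 32399).
x_0 = 20503^16199 mod 32399 = 31780.
x_0 ∉ {1, 32398} and s = 1, so 20503 is a Miller–Rabin witness and 32399 is composite.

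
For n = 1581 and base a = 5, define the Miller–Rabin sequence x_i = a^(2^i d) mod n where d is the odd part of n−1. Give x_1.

1090

n − 1 = 1580 = 2^2 · 395, so s = 2 and d = 395.
Repeated squaring mod 1581: 5^1 ≡ 5, 5^2 ≡ 25, 5^4 ≡ 625, 5^8 ≡ 118, 5^16 ≡ 1276, 5^32 ≡ 1327, 5^64 ≡ 1276, 5^128 ≡ 1327, 5^256 ≡ 1276.
395 = 256 + 128 + 8 + 2 + 1, so 5^395 ≡ 1276·1327·118·25·5 ≡ 521 (mod 1581).
x_0 = 521.
x_1 = 521^2 mod 1581 = 1090.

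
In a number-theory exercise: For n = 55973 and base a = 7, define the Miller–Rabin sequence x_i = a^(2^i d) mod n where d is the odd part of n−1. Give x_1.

42609

n − 1 = 55972 = 2^2 · 13993, so s = 2 and d = 13993.
Repeated squaring mod 55973: 7^1 ≡ 7, 7^2 ≡ 49, 7^4 ≡ 2401, 7^8 ≡ 55555, 7^16 ≡ 6805, 7^32 ≡ 18354, 7^64 ≡ 23802, 7^128 ≡ 32471, 7^256 ≡ 2440, 7^512 ≡ 20462, 7^1024 ≡ 15404, 7^2048 ≡ 13669, 7^4096 ≡ 3687, 7^8192 ≡ 48503.
13993 = 8192 + 4096 + 1024 + 512 + 128 + 32 + 8 + 1, so 7^13993 ≡ 48503·3687·15404·20462·32471·18354·55555·7 ≡ 21858 (mod 55973).
x_0 = 21858.
x_1 = 21858^2 mod 55973 = 42609.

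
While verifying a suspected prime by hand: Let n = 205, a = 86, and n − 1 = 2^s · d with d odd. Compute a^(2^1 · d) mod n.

16

n − 1 = 204 = 2^2 · 51, so s = 2 and d = 51.
x_0 = 86^51 mod 205 = 86.
x_1 = 86^2 mod 205 = 16.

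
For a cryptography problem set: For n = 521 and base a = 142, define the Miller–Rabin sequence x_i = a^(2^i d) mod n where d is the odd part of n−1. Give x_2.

n − 1 = 520 = 2^3 · 65, so s = 3 and d = 65.
Repeated squaring mod 521: 142^1 ≡ 142, 142^2 ≡ 366, 142^4 ≡ 59, 142^8 ≡ 355, 142^16 ≡ 464, 142^32 ≡ 123, 142^64 ≡ 20.
65 = 64 + 1, so 142^65 ≡ 20·142 ≡ 235 (mod 521).
x_0 = 235.
x_1 = 235^2 mod 521 = 520.
x_2 = 520^2 mod 521 = 1.

1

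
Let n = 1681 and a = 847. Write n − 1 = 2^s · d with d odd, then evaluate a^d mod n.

n − 1 = 1680 = 2^4 · 105, so s = 4 and d = 105.
847^105 mod 1681 = 847.

847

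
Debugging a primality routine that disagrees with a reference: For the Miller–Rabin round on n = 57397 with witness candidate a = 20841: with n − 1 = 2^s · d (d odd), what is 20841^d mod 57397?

n − 1 = 57396 = 2^2 · 14349, so s = 2 and d = 14349.
20841^14349 mod 57397 = 31168.

31168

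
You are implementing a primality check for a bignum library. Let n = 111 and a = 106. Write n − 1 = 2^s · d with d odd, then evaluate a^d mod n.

n − 1 = 110 = 2^1 · 55, so s = 1 and d = 55.
Repeated squaring mod 111: 106^1 ≡ 106, 106^2 ≡ 25, 106^4 ≡ 70, 106^8 ≡ 16, 106^16 ≡ 34, 106^32 ≡ 46.
55 = 32 + 16 + 4 + 2 + 1, so 106^55 ≡ 46·34·70·25·106 ≡ 79 (mod 111).

79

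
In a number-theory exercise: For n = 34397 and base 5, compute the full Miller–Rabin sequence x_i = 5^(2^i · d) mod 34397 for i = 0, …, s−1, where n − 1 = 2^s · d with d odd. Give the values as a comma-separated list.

n − 1 = 34396 = 2^2 · 8599, so s = 2 and d = 8599.
x_0 = 5^8599 mod 34397 = 32206.
x_1 = 32206^2 mod 34397 = 19298.

32206, 19298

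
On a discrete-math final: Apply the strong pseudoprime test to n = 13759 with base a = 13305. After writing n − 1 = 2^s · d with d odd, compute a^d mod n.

1

n − 1 = 13758 = 2^1 · 6879, so s = 1 and d = 6879.
13305^6879 mod 13759 = 1.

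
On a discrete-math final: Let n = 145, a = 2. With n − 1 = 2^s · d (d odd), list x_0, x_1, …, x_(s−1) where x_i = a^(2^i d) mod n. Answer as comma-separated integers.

77, 129, 111, 141

n − 1 = 144 = 2^4 · 9, so s = 4 and d = 9.
x_0 = 2^9 mod 145 = 77.
x_1 = 77^2 mod 145 = 129.
x_2 = 129^2 mod 145 = 111.
x_3 = 111^2 mod 145 = 141.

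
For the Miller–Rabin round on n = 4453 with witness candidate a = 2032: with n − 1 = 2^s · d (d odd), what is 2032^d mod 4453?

2406

n − 1 = 4452 = 2^2 · 1113, so s = 2 and d = 1113.
Repeated squaring mod 4453: 2032^1 ≡ 2032, 2032^2 ≡ 1093, 2032^4 ≡ 1245, 2032^8 ≡ 381, 2032^16 ≡ 2665, 2032^32 ≡ 4143, 2032^64 ≡ 2587, 2032^128 ≡ 4163, 2032^256 ≡ 3946, 2032^512 ≡ 3228, 2032^1024 ≡ 4417.
1113 = 1024 + 64 + 16 + 8 + 1, so 2032^1113 ≡ 4417·2587·2665·381·2032 ≡ 2406 (mod 4453).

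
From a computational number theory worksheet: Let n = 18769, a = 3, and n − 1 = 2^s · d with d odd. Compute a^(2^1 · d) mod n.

n − 1 = 18768 = 2^4 · 1173, so s = 4 and d = 1173.
x_0 = 3^1173 mod 18769 = 12477.
x_1 = 12477^2 mod 18769 = 5443.

5443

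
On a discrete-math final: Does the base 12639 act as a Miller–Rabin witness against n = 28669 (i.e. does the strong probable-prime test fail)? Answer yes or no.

no

n − 1 = 28668 = 2^2 · 7167, so s = 2 and d = 7167.
x_0 = 12639^7167 mod 28669 = 2259.
x_0 is neither 1 nor 28668, so continue squaring.
x_1 = 2259^2 mod 28669 = 28668.
x_1 ≡ −1, so 12639 is not a witness.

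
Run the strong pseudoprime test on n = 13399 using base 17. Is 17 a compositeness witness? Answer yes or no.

no

n − 1 = 13398 = 2^1 · 6699, so s = 1 and d = 6699.
x_0 = 17^6699 mod 13399 = 13398.
x_0 = 13398 ≡ −1, so 17 is not a witness.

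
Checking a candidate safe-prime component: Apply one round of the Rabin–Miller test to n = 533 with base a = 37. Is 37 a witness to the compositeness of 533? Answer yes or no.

yes

n − 1 = 532 = 2^2 · 133, so s = 2 and d = 133.
Repeated squaring mod 533: 37^1 ≡ 37, 37^2 ≡ 303, 37^4 ≡ 133, 37^8 ≡ 100, 37^16 ≡ 406, 37^32 ≡ 139, 37^64 ≡ 133, 37^128 ≡ 100.
133 = 128 + 4 + 1, so 37^133 ≡ 100·133·37 ≡ 141 (mod 533).
x_0 = 37^133 mod 533 = 141.
x_0 is neither 1 nor 532, so continue squaring.
x_1 = 141^2 mod 533 = 160.
Reached i = s−1 = 1 without hitting −1: 37 is a Miller–Rabin witness and 533 is composite.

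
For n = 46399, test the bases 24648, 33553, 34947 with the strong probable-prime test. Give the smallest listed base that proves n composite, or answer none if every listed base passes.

n − 1 = 46398 = 2^1 · 23199, so s = 1 and d = 23199.
Base 24648: x_0 = 24648^23199 mod 46399 = 46398. x_0 = 46398 ≡ −1, so 24648 is not a witness.
Base 33553: x_0 = 33553^23199 mod 46399 = 1. x_0 = 1, so 33553 is not a witness.
Base 34947: x_0 = 34947^23199 mod 46399 = 46398. x_0 = 46398 ≡ −1, so 34947 is not a witness.
No listed base is a witness for 46399.

none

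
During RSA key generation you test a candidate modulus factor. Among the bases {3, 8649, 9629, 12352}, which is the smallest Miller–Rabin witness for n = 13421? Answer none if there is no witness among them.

none

n − 1 = 13420 = 2^2 · 3355, so s = 2 and d = 3355.
Base 3: x_0 = 3^3355 mod 13421 = 8636. x_0 is neither 1 nor 13420, so continue squaring. x_1 = 8636^2 mod 13421 = 13420. x_1 ≡ −1, so 3 is not a witness.
Base 8649: x_0 = 8649^3355 mod 13421 = 1. x_0 = 1, so 8649 is not a witness.
Base 9629: x_0 = 9629^3355 mod 13421 = 13420. x_0 = 13420 ≡ −1, so 9629 is not a witness.
Base 12352: x_0 = 12352^3355 mod 13421 = 8636. x_0 is neither 1 nor 13420, so continue squaring. x_1 = 8636^2 mod 13421 = 13420. x_1 ≡ −1, so 12352 is not a witness.
No listed base is a witness for 13421.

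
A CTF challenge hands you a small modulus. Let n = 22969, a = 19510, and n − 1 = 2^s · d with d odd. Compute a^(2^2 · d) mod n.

n − 1 = 22968 = 2^3 · 2871, so s = 3 and d = 2871.
Repeated squaring mod 22969: 19510^1 ≡ 19510, 19510^2 ≡ 20801, 19510^4 ≡ 14548, 19510^8 ≡ 7938, 19510^16 ≡ 7877, 19510^32 ≡ 7860, 19510^64 ≡ 15959, 19510^128 ≡ 9409, 19510^256 ≡ 6755, 19510^512 ≡ 13591, 19510^1024 ≡ 21552, 19510^2048 ≡ 9586.
2871 = 2048 + 512 + 256 + 32 + 16 + 4 + 2 + 1, so 19510^2871 ≡ 9586·13591·6755·7860·7877·14548·20801·19510 ≡ 16965 (mod 22969).
x_0 = 16965.
x_1 = 16965^2 mod 22969 = 9655.
x_2 = 9655^2 mod 22969 = 10823.

10823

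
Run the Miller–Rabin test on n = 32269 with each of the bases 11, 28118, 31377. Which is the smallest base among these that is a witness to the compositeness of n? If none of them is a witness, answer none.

n − 1 = 32268 = 2^2 · 8067, so s = 2 and d = 8067.
Base 11: x_0 = 11^8067 mod 32269 = 24206. x_0 is neither 1 nor 32268, so continue squaring. x_1 = 24206^2 mod 32269 = 22203. Reached i = s−1 = 1 without hitting −1: 11 is a Miller–Rabin witness and 32269 is composite.
Base 28118: x_0 = 28118^8067 mod 32269 = 17516. x_0 is neither 1 nor 32268, so continue squaring. x_1 = 17516^2 mod 32269 = 28873. Reached i = s−1 = 1 without hitting −1: 28118 is a Miller–Rabin witness and 32269 is composite.
Base 31377: x_0 = 31377^8067 mod 32269 = 25779. x_0 is neither 1 nor 32268, so continue squaring. x_1 = 25779^2 mod 32269 = 9055. Reached i = s−1 = 1 without hitting −1: 31377 is a Miller–Rabin witness and 32269 is composite.
The smallest witness among the given bases is 11.

11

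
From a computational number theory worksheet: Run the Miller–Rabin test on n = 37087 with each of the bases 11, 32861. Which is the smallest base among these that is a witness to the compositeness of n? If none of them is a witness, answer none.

n − 1 = 37086 = 2^1 · 18543, so s = 1 and d = 18543.
Base 11: x_0 = 11^18543 mod 37087 = 1. x_0 = 1, so 11 is not a witness.
Base 32861: x_0 = 32861^18543 mod 37087 = 37086. x_0 = 37086 ≡ −1, so 32861 is not a witness.
No listed base is a witness for 37087.

none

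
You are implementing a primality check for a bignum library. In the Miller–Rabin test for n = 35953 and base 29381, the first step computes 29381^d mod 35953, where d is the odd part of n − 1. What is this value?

n − 1 = 35952 = 2^4 · 2247, so s = 4 and d = 2247.
29381^2247 mod 35953 = 2170.

2170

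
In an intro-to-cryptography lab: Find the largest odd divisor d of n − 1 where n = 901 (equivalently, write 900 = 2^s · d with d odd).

225

Halving: 900 → 450 → 225; 225 is odd.
So 900 = 2^2 · 225.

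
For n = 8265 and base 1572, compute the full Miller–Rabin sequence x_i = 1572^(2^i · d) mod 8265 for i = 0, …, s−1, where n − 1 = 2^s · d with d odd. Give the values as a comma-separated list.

n − 1 = 8264 = 2^3 · 1033, so s = 3 and d = 1033.
x_0 = 1572^1033 mod 8265 = 2967.
x_1 = 2967^2 mod 8265 = 864.
x_2 = 864^2 mod 8265 = 2646.

2967, 864, 2646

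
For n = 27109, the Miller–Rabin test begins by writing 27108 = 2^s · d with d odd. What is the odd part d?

6777

Halving: 27108 → 13554 → 6777; 6777 is odd.
So 27108 = 2^2 · 6777.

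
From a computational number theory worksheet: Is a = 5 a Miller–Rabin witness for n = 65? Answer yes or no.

yes

n − 1 = 64 = 2^6 · 1, so s = 6 and d = 1.
x_0 = 5^1 mod 65 = 5.
x_0 is neither 1 nor 64, so continue squaring.
x_1 = 5^2 mod 65 = 25.
x_2 = 25^2 mod 65 = 40.
x_3 = 40^2 mod 65 = 40.
x_4 = 40^2 mod 65 = 40.
x_5 = 40^2 mod 65 = 40.
Reached i = s−1 = 5 without hitting −1: 5 is a Miller–Rabin witness and 65 is composite.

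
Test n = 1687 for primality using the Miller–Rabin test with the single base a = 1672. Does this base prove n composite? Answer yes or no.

n − 1 = 1686 = 2^1 · 843, so s = 1 and d = 843.
x_0 = 1672^843 mod 1687 = 1686.
x_0 = 1686 ≡ −1, so 1672 is not a witness.

no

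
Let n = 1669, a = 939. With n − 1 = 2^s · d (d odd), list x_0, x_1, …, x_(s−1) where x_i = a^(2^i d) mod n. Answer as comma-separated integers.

1, 1

n − 1 = 1668 = 2^2 · 417, so s = 2 and d = 417.
x_0 = 939^417 mod 1669 = 1.
x_1 = 1^2 mod 1669 = 1.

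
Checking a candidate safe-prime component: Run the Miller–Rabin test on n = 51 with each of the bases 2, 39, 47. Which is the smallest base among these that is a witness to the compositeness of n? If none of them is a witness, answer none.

2

n − 1 = 50 = 2^1 · 25, so s = 1 and d = 25.
Base 2: x_0 = 2^25 mod 51 = 2. x_0 ∉ {1, 50} and s = 1, so 2 is a Miller–Rabin witness and 51 is composite.
Base 39: x_0 = 39^25 mod 51 = 12. x_0 ∉ {1, 50} and s = 1, so 39 is a Miller–Rabin witness and 51 is composite.
Base 47: x_0 = 47^25 mod 51 = 47. x_0 ∉ {1, 50} and s = 1, so 47 is a Miller–Rabin witness and 51 is composite.
The smallest witness among the given bases is 2.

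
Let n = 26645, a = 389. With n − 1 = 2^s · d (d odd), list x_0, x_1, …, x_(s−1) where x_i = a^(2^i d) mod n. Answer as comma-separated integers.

5134, 6051

n − 1 = 26644 = 2^2 · 6661, so s = 2 and d = 6661.
x_0 = 389^6661 mod 26645 = 5134.
x_1 = 5134^2 mod 26645 = 6051.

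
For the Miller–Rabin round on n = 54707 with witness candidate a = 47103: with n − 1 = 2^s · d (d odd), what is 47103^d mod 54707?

22113

n − 1 = 54706 = 2^1 · 27353, so s = 1 and d = 27353.
47103^27353 mod 54707 = 22113.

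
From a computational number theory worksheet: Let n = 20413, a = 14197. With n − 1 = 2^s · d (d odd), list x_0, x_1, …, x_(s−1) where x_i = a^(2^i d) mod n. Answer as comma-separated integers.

n − 1 = 20412 = 2^2 · 5103, so s = 2 and d = 5103.
x_0 = 14197^5103 mod 20413 = 7433.
x_1 = 7433^2 mod 20413 = 11911.

7433, 11911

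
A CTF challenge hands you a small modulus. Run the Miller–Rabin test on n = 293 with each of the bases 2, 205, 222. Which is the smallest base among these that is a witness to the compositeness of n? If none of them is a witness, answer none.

n − 1 = 292 = 2^2 · 73, so s = 2 and d = 73.
Base 2: x_0 = 2^73 mod 293 = 138. x_0 is neither 1 nor 292, so continue squaring. x_1 = 138^2 mod 293 = 292. x_1 ≡ −1, so 2 is not a witness.
Base 205: x_0 = 205^73 mod 293 = 1. x_0 = 1, so 205 is not a witness.
Base 222: x_0 = 222^73 mod 293 = 1. x_0 = 1, so 222 is not a witness.
No listed base is a witness for 293.

none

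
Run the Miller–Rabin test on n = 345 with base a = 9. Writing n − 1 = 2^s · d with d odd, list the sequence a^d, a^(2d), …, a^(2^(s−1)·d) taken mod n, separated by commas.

294, 186, 96

n − 1 = 344 = 2^3 · 43, so s = 3 and d = 43.
x_0 = 9^43 mod 345 = 294.
x_1 = 294^2 mod 345 = 186.
x_2 = 186^2 mod 345 = 96.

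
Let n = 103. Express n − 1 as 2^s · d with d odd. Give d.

Halving: 102 → 51; 51 is odd.
So 102 = 2^1 · 51.

51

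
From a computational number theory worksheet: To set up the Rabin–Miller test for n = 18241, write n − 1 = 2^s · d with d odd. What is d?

Halving: 18240 → 9120 → 4560 → 2280 → 1140 → 570 → 285; 285 is odd.
So 18240 = 2^6 · 285.

285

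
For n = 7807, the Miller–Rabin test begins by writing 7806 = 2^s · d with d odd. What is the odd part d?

Halving: 7806 → 3903; 3903 is odd.
So 7806 = 2^1 · 3903.

3903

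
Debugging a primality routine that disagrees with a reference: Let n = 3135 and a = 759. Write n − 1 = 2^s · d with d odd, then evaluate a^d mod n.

n − 1 = 3134 = 2^1 · 1567, so s = 1 and d = 1567.
Repeated squaring mod 3135: 759^1 ≡ 759, 759^2 ≡ 2376, 759^4 ≡ 2376, 759^8 ≡ 2376, 759^16 ≡ 2376, 759^32 ≡ 2376, 759^64 ≡ 2376, 759^128 ≡ 2376, 759^256 ≡ 2376, 759^512 ≡ 2376, 759^1024 ≡ 2376.
1567 = 1024 + 512 + 16 + 8 + 4 + 2 + 1, so 759^1567 ≡ 2376·2376·2376·2376·2376·2376·759 ≡ 759 (mod 3135).

759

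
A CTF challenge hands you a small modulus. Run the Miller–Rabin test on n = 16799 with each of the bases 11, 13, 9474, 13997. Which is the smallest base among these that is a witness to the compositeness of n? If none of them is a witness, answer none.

n − 1 = 16798 = 2^1 · 8399, so s = 1 and d = 8399.
Base 11: x_0 = 11^8399 mod 16799 = 2330. x_0 ∉ {1, 16798} and s = 1, so 11 is a Miller–Rabin witness and 16799 is composite.
Base 13: x_0 = 13^8399 mod 16799 = 12548. x_0 ∉ {1, 16798} and s = 1, so 13 is a Miller–Rabin witness and 16799 is composite.
Base 9474: x_0 = 9474^8399 mod 16799 = 13448. x_0 ∉ {1, 16798} and s = 1, so 9474 is a Miller–Rabin witness and 16799 is composite.
Base 13997: x_0 = 13997^8399 mod 16799 = 5521. x_0 ∉ {1, 16798} and s = 1, so 13997 is a Miller–Rabin witness and 16799 is composite.
The smallest witness among the given bases is 11.

11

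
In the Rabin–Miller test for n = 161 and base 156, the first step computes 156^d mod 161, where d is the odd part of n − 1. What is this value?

95

n − 1 = 160 = 2^5 · 5, so s = 5 and d = 5.
Repeated squaring mod 161: 156^1 ≡ 156, 156^2 ≡ 25, 156^4 ≡ 142.
5 = 4 + 1, so 156^5 ≡ 142·156 ≡ 95 (mod 161).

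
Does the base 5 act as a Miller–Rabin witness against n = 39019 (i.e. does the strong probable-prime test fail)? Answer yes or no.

n − 1 = 39018 = 2^1 · 19509, so s = 1 and d = 19509.
Repeated squaring mod 39019: 5^1 ≡ 5, 5^2 ≡ 25, 5^4 ≡ 625, 5^8 ≡ 435, 5^16 ≡ 33149, 5^32 ≡ 3123, 5^64 ≡ 37398, 5^128 ≡ 13368, 5^256 ≡ 35423, 5^512 ≡ 15927, 5^1024 ≡ 6810, 5^2048 ≡ 21528, 5^4096 ≡ 26121, 5^8192 ≡ 20407, 5^16384 ≡ 34881.
19509 = 16384 + 2048 + 1024 + 32 + 16 + 4 + 1, so 5^19509 ≡ 34881·21528·6810·3123·33149·625·5 ≡ 1 (mod 39019).
x_0 = 5^19509 mod 39019 = 1.
x_0 = 1, so 5 is not a witness.

no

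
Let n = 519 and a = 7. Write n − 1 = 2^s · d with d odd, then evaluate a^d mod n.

n − 1 = 518 = 2^1 · 259, so s = 1 and d = 259.
7^259 mod 519 = 166.

166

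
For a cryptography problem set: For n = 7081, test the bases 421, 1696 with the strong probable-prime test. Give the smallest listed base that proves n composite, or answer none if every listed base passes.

none

n − 1 = 7080 = 2^3 · 885, so s = 3 and d = 885.
Base 421: x_0 = 421^885 mod 7081 = 355. x_0 is neither 1 nor 7080, so continue squaring. x_1 = 355^2 mod 7081 = 5648. x_2 = 5648^2 mod 7081 = 7080. x_2 ≡ −1, so 421 is not a witness.
Base 1696: x_0 = 1696^885 mod 7081 = 4609. x_0 is neither 1 nor 7080, so continue squaring. x_1 = 4609^2 mod 7081 = 6962. x_2 = 6962^2 mod 7081 = 7080. x_2 ≡ −1, so 1696 is not a witness.
No listed base is a witness for 7081.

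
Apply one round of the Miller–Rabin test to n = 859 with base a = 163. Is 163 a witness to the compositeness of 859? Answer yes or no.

n − 1 = 858 = 2^1 · 429, so s = 1 and d = 429.
x_0 = 163^429 mod 859 = 1.
x_0 = 1, so 163 is not a witness.

no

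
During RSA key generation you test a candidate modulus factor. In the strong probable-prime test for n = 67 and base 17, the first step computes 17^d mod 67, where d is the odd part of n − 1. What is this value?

1

n − 1 = 66 = 2^1 · 33, so s = 1 and d = 33.
17^33 mod 67 = 1.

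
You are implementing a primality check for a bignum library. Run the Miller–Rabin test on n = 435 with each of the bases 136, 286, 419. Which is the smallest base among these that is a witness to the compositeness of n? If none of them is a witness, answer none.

n − 1 = 434 = 2^1 · 217, so s = 1 and d = 217.
Base 136: x_0 = 136^217 mod 435 = 1. x_0 = 1, so 136 is not a witness.
Base 286: x_0 = 286^217 mod 435 = 1. x_0 = 1, so 286 is not a witness.
Base 419: x_0 = 419^217 mod 435 = 434. x_0 = 434 ≡ −1, so 419 is not a witness.
No listed base is a witness for 435.

none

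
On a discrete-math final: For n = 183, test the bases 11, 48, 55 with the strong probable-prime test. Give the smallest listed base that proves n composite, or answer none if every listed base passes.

11

n − 1 = 182 = 2^1 · 91, so s = 1 and d = 91.
Base 11: x_0 = 11^91 mod 183 = 50. x_0 ∉ {1, 182} and s = 1, so 11 is a Miller–Rabin witness and 183 is composite.
Base 48: x_0 = 48^91 mod 183 = 48. x_0 ∉ {1, 182} and s = 1, so 48 is a Miller–Rabin witness and 183 is composite.
Base 55: x_0 = 55^91 mod 183 = 67. x_0 ∉ {1, 182} and s = 1, so 55 is a Miller–Rabin witness and 183 is composite.
The smallest witness among the given bases is 11.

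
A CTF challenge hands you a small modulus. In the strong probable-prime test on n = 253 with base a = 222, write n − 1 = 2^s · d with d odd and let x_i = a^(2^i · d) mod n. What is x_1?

108

n − 1 = 252 = 2^2 · 63, so s = 2 and d = 63.
Repeated squaring mod 253: 222^1 ≡ 222, 222^2 ≡ 202, 222^4 ≡ 71, 222^8 ≡ 234, 222^16 ≡ 108, 222^32 ≡ 26.
63 = 32 + 16 + 8 + 4 + 2 + 1, so 222^63 ≡ 26·108·234·71·202·222 ≡ 19 (mod 253).
x_0 = 19.
x_1 = 19^2 mod 253 = 108.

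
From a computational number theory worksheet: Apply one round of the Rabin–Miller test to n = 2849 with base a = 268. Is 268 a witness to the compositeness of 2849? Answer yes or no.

yes

n − 1 = 2848 = 2^5 · 89, so s = 5 and d = 89.
x_0 = 268^89 mod 2849 = 1180.
x_0 is neither 1 nor 2848, so continue squaring.
x_1 = 1180^2 mod 2849 = 2088.
x_2 = 2088^2 mod 2849 = 774.
x_3 = 774^2 mod 2849 = 786.
x_4 = 786^2 mod 2849 = 2412.
Reached i = s−1 = 4 without hitting −1: 268 is a Miller–Rabin witness and 2849 is composite.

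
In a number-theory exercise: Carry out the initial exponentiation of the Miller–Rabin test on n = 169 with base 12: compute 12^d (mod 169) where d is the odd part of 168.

n − 1 = 168 = 2^3 · 21, so s = 3 and d = 21.
12^21 mod 169 = 103.

103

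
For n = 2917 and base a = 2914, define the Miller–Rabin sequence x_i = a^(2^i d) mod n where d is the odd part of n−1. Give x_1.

1

n − 1 = 2916 = 2^2 · 729, so s = 2 and d = 729.
x_0 = 2914^729 mod 2917 = 1.
x_1 = 1^2 mod 2917 = 1.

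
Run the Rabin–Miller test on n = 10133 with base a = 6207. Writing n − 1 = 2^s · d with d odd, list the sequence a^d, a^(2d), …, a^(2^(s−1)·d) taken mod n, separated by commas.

n − 1 = 10132 = 2^2 · 2533, so s = 2 and d = 2533.
x_0 = 6207^2533 mod 10133 = 1.
x_1 = 1^2 mod 10133 = 1.

1, 1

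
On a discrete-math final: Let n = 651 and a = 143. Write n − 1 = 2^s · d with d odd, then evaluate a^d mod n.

n − 1 = 650 = 2^1 · 325, so s = 1 and d = 325.
By repeated squaring, 143^325 ≡ 521 (mod 651).

521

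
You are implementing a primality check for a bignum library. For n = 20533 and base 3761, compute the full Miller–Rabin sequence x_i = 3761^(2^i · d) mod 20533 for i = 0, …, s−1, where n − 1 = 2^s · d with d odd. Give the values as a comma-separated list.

11241, 20532

n − 1 = 20532 = 2^2 · 5133, so s = 2 and d = 5133.
x_0 = 3761^5133 mod 20533 = 11241.
x_1 = 11241^2 mod 20533 = 20532.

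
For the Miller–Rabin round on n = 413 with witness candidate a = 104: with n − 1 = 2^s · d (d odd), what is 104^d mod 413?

41

n − 1 = 412 = 2^2 · 103, so s = 2 and d = 103.
104^103 mod 413 = 41.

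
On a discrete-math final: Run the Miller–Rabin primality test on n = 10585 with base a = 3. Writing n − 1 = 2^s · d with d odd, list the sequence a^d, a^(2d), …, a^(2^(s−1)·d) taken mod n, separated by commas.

8422, 10584, 1

n − 1 = 10584 = 2^3 · 1323, so s = 3 and d = 1323.
x_0 = 3^1323 mod 10585 = 8422.
x_1 = 8422^2 mod 10585 = 10584.
x_2 = 10584^2 mod 10585 = 1.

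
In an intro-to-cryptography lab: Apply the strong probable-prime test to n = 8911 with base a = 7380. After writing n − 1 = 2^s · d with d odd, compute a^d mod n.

6098

n − 1 = 8910 = 2^1 · 4455, so s = 1 and d = 4455.
Repeated squaring mod 8911: 7380^1 ≡ 7380, 7380^2 ≡ 368, 7380^4 ≡ 1759, 7380^8 ≡ 1964, 7380^16 ≡ 7744, 7380^32 ≡ 7417, 7380^64 ≡ 4286, 7380^128 ≡ 4225, 7380^256 ≡ 1892, 7380^512 ≡ 6353, 7380^1024 ≡ 2690, 7380^2048 ≡ 368, 7380^4096 ≡ 1759.
4455 = 4096 + 256 + 64 + 32 + 4 + 2 + 1, so 7380^4455 ≡ 1759·1892·4286·7417·1759·368·7380 ≡ 6098 (mod 8911).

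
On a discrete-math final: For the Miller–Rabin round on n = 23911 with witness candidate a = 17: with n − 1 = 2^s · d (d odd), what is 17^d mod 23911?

1

n − 1 = 23910 = 2^1 · 11955, so s = 1 and d = 11955.
17^11955 mod 23911 = 1.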